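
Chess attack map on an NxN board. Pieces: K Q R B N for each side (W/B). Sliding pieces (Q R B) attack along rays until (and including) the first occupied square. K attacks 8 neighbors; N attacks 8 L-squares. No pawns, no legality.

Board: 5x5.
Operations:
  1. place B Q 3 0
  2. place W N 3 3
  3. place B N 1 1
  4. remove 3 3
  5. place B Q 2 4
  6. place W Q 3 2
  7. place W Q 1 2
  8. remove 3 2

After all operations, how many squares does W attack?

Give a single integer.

Op 1: place BQ@(3,0)
Op 2: place WN@(3,3)
Op 3: place BN@(1,1)
Op 4: remove (3,3)
Op 5: place BQ@(2,4)
Op 6: place WQ@(3,2)
Op 7: place WQ@(1,2)
Op 8: remove (3,2)
Per-piece attacks for W:
  WQ@(1,2): attacks (1,3) (1,4) (1,1) (2,2) (3,2) (4,2) (0,2) (2,3) (3,4) (2,1) (3,0) (0,3) (0,1) [ray(0,-1) blocked at (1,1); ray(1,-1) blocked at (3,0)]
Union (13 distinct): (0,1) (0,2) (0,3) (1,1) (1,3) (1,4) (2,1) (2,2) (2,3) (3,0) (3,2) (3,4) (4,2)

Answer: 13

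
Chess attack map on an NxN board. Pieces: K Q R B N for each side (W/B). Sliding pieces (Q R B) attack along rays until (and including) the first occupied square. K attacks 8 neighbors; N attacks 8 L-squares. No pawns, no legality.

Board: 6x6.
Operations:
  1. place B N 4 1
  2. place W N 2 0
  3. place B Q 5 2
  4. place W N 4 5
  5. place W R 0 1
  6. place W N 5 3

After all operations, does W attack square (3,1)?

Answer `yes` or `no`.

Op 1: place BN@(4,1)
Op 2: place WN@(2,0)
Op 3: place BQ@(5,2)
Op 4: place WN@(4,5)
Op 5: place WR@(0,1)
Op 6: place WN@(5,3)
Per-piece attacks for W:
  WR@(0,1): attacks (0,2) (0,3) (0,4) (0,5) (0,0) (1,1) (2,1) (3,1) (4,1) [ray(1,0) blocked at (4,1)]
  WN@(2,0): attacks (3,2) (4,1) (1,2) (0,1)
  WN@(4,5): attacks (5,3) (3,3) (2,4)
  WN@(5,3): attacks (4,5) (3,4) (4,1) (3,2)
W attacks (3,1): yes

Answer: yes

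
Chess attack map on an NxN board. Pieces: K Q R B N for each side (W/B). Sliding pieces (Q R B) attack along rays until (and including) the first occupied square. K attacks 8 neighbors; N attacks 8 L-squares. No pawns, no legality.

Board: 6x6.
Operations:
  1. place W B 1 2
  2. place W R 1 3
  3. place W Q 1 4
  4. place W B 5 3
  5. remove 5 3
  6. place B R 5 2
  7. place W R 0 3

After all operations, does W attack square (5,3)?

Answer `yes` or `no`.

Op 1: place WB@(1,2)
Op 2: place WR@(1,3)
Op 3: place WQ@(1,4)
Op 4: place WB@(5,3)
Op 5: remove (5,3)
Op 6: place BR@(5,2)
Op 7: place WR@(0,3)
Per-piece attacks for W:
  WR@(0,3): attacks (0,4) (0,5) (0,2) (0,1) (0,0) (1,3) [ray(1,0) blocked at (1,3)]
  WB@(1,2): attacks (2,3) (3,4) (4,5) (2,1) (3,0) (0,3) (0,1) [ray(-1,1) blocked at (0,3)]
  WR@(1,3): attacks (1,4) (1,2) (2,3) (3,3) (4,3) (5,3) (0,3) [ray(0,1) blocked at (1,4); ray(0,-1) blocked at (1,2); ray(-1,0) blocked at (0,3)]
  WQ@(1,4): attacks (1,5) (1,3) (2,4) (3,4) (4,4) (5,4) (0,4) (2,5) (2,3) (3,2) (4,1) (5,0) (0,5) (0,3) [ray(0,-1) blocked at (1,3); ray(-1,-1) blocked at (0,3)]
W attacks (5,3): yes

Answer: yes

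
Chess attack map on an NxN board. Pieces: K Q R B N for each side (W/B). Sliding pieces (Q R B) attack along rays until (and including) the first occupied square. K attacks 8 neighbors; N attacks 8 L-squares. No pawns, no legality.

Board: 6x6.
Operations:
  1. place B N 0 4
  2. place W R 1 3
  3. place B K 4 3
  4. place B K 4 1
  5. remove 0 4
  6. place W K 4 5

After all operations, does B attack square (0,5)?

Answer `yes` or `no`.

Op 1: place BN@(0,4)
Op 2: place WR@(1,3)
Op 3: place BK@(4,3)
Op 4: place BK@(4,1)
Op 5: remove (0,4)
Op 6: place WK@(4,5)
Per-piece attacks for B:
  BK@(4,1): attacks (4,2) (4,0) (5,1) (3,1) (5,2) (5,0) (3,2) (3,0)
  BK@(4,3): attacks (4,4) (4,2) (5,3) (3,3) (5,4) (5,2) (3,4) (3,2)
B attacks (0,5): no

Answer: no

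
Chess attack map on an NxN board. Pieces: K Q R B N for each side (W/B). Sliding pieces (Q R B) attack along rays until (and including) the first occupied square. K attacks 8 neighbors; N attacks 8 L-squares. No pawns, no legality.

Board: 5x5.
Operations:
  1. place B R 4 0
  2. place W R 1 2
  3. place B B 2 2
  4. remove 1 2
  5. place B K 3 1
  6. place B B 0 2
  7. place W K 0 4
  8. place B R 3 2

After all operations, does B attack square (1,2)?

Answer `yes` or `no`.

Op 1: place BR@(4,0)
Op 2: place WR@(1,2)
Op 3: place BB@(2,2)
Op 4: remove (1,2)
Op 5: place BK@(3,1)
Op 6: place BB@(0,2)
Op 7: place WK@(0,4)
Op 8: place BR@(3,2)
Per-piece attacks for B:
  BB@(0,2): attacks (1,3) (2,4) (1,1) (2,0)
  BB@(2,2): attacks (3,3) (4,4) (3,1) (1,3) (0,4) (1,1) (0,0) [ray(1,-1) blocked at (3,1); ray(-1,1) blocked at (0,4)]
  BK@(3,1): attacks (3,2) (3,0) (4,1) (2,1) (4,2) (4,0) (2,2) (2,0)
  BR@(3,2): attacks (3,3) (3,4) (3,1) (4,2) (2,2) [ray(0,-1) blocked at (3,1); ray(-1,0) blocked at (2,2)]
  BR@(4,0): attacks (4,1) (4,2) (4,3) (4,4) (3,0) (2,0) (1,0) (0,0)
B attacks (1,2): no

Answer: no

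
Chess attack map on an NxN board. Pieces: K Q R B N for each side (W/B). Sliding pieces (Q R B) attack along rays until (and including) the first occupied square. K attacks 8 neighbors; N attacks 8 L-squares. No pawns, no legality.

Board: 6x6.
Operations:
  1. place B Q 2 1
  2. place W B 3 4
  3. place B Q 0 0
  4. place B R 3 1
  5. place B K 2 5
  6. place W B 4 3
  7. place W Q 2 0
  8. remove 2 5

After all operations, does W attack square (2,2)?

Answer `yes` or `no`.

Answer: no

Derivation:
Op 1: place BQ@(2,1)
Op 2: place WB@(3,4)
Op 3: place BQ@(0,0)
Op 4: place BR@(3,1)
Op 5: place BK@(2,5)
Op 6: place WB@(4,3)
Op 7: place WQ@(2,0)
Op 8: remove (2,5)
Per-piece attacks for W:
  WQ@(2,0): attacks (2,1) (3,0) (4,0) (5,0) (1,0) (0,0) (3,1) (1,1) (0,2) [ray(0,1) blocked at (2,1); ray(-1,0) blocked at (0,0); ray(1,1) blocked at (3,1)]
  WB@(3,4): attacks (4,5) (4,3) (2,5) (2,3) (1,2) (0,1) [ray(1,-1) blocked at (4,3)]
  WB@(4,3): attacks (5,4) (5,2) (3,4) (3,2) (2,1) [ray(-1,1) blocked at (3,4); ray(-1,-1) blocked at (2,1)]
W attacks (2,2): no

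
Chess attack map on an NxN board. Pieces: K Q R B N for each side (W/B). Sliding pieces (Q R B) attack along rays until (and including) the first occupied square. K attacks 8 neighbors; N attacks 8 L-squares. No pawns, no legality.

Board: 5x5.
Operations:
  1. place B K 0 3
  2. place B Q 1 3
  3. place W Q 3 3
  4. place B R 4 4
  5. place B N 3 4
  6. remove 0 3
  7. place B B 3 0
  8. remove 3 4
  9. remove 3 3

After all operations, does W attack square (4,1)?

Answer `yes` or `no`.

Op 1: place BK@(0,3)
Op 2: place BQ@(1,3)
Op 3: place WQ@(3,3)
Op 4: place BR@(4,4)
Op 5: place BN@(3,4)
Op 6: remove (0,3)
Op 7: place BB@(3,0)
Op 8: remove (3,4)
Op 9: remove (3,3)
Per-piece attacks for W:
W attacks (4,1): no

Answer: no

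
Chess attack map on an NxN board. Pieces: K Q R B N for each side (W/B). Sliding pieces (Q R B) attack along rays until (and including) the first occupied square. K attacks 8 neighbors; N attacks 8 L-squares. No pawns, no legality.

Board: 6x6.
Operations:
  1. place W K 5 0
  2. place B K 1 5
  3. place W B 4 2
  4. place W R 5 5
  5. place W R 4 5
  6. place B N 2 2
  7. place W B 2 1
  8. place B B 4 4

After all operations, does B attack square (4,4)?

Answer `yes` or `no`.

Answer: no

Derivation:
Op 1: place WK@(5,0)
Op 2: place BK@(1,5)
Op 3: place WB@(4,2)
Op 4: place WR@(5,5)
Op 5: place WR@(4,5)
Op 6: place BN@(2,2)
Op 7: place WB@(2,1)
Op 8: place BB@(4,4)
Per-piece attacks for B:
  BK@(1,5): attacks (1,4) (2,5) (0,5) (2,4) (0,4)
  BN@(2,2): attacks (3,4) (4,3) (1,4) (0,3) (3,0) (4,1) (1,0) (0,1)
  BB@(4,4): attacks (5,5) (5,3) (3,5) (3,3) (2,2) [ray(1,1) blocked at (5,5); ray(-1,-1) blocked at (2,2)]
B attacks (4,4): no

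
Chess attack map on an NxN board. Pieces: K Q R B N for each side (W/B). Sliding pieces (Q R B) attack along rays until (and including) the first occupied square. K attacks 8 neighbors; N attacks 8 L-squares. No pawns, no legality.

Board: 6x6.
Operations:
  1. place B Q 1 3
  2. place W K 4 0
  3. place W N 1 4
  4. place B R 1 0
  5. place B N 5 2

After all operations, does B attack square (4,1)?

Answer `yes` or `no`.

Op 1: place BQ@(1,3)
Op 2: place WK@(4,0)
Op 3: place WN@(1,4)
Op 4: place BR@(1,0)
Op 5: place BN@(5,2)
Per-piece attacks for B:
  BR@(1,0): attacks (1,1) (1,2) (1,3) (2,0) (3,0) (4,0) (0,0) [ray(0,1) blocked at (1,3); ray(1,0) blocked at (4,0)]
  BQ@(1,3): attacks (1,4) (1,2) (1,1) (1,0) (2,3) (3,3) (4,3) (5,3) (0,3) (2,4) (3,5) (2,2) (3,1) (4,0) (0,4) (0,2) [ray(0,1) blocked at (1,4); ray(0,-1) blocked at (1,0); ray(1,-1) blocked at (4,0)]
  BN@(5,2): attacks (4,4) (3,3) (4,0) (3,1)
B attacks (4,1): no

Answer: no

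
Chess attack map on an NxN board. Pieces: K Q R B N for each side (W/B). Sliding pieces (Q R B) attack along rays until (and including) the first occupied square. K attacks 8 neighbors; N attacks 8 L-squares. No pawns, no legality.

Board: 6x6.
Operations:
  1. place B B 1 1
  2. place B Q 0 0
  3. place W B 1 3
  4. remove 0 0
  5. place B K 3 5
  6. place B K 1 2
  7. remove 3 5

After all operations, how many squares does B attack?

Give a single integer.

Op 1: place BB@(1,1)
Op 2: place BQ@(0,0)
Op 3: place WB@(1,3)
Op 4: remove (0,0)
Op 5: place BK@(3,5)
Op 6: place BK@(1,2)
Op 7: remove (3,5)
Per-piece attacks for B:
  BB@(1,1): attacks (2,2) (3,3) (4,4) (5,5) (2,0) (0,2) (0,0)
  BK@(1,2): attacks (1,3) (1,1) (2,2) (0,2) (2,3) (2,1) (0,3) (0,1)
Union (13 distinct): (0,0) (0,1) (0,2) (0,3) (1,1) (1,3) (2,0) (2,1) (2,2) (2,3) (3,3) (4,4) (5,5)

Answer: 13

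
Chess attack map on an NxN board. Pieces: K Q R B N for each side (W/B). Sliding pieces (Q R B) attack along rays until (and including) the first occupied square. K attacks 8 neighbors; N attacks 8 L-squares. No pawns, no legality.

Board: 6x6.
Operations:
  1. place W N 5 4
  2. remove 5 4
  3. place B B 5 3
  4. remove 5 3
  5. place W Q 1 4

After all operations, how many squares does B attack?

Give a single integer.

Answer: 0

Derivation:
Op 1: place WN@(5,4)
Op 2: remove (5,4)
Op 3: place BB@(5,3)
Op 4: remove (5,3)
Op 5: place WQ@(1,4)
Per-piece attacks for B:
Union (0 distinct): (none)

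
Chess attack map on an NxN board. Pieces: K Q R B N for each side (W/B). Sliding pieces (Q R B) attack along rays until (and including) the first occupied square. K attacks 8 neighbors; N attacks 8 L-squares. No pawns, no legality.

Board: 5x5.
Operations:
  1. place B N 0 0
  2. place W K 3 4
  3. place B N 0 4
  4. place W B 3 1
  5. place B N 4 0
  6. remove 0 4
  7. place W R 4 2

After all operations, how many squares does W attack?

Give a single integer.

Op 1: place BN@(0,0)
Op 2: place WK@(3,4)
Op 3: place BN@(0,4)
Op 4: place WB@(3,1)
Op 5: place BN@(4,0)
Op 6: remove (0,4)
Op 7: place WR@(4,2)
Per-piece attacks for W:
  WB@(3,1): attacks (4,2) (4,0) (2,2) (1,3) (0,4) (2,0) [ray(1,1) blocked at (4,2); ray(1,-1) blocked at (4,0)]
  WK@(3,4): attacks (3,3) (4,4) (2,4) (4,3) (2,3)
  WR@(4,2): attacks (4,3) (4,4) (4,1) (4,0) (3,2) (2,2) (1,2) (0,2) [ray(0,-1) blocked at (4,0)]
Union (15 distinct): (0,2) (0,4) (1,2) (1,3) (2,0) (2,2) (2,3) (2,4) (3,2) (3,3) (4,0) (4,1) (4,2) (4,3) (4,4)

Answer: 15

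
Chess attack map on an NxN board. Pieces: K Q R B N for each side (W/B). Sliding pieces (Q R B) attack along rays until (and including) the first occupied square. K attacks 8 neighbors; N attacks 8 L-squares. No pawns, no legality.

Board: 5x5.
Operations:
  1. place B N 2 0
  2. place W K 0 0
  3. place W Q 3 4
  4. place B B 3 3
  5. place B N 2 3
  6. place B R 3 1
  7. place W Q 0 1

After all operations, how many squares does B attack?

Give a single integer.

Op 1: place BN@(2,0)
Op 2: place WK@(0,0)
Op 3: place WQ@(3,4)
Op 4: place BB@(3,3)
Op 5: place BN@(2,3)
Op 6: place BR@(3,1)
Op 7: place WQ@(0,1)
Per-piece attacks for B:
  BN@(2,0): attacks (3,2) (4,1) (1,2) (0,1)
  BN@(2,3): attacks (4,4) (0,4) (3,1) (4,2) (1,1) (0,2)
  BR@(3,1): attacks (3,2) (3,3) (3,0) (4,1) (2,1) (1,1) (0,1) [ray(0,1) blocked at (3,3); ray(-1,0) blocked at (0,1)]
  BB@(3,3): attacks (4,4) (4,2) (2,4) (2,2) (1,1) (0,0) [ray(-1,-1) blocked at (0,0)]
Union (16 distinct): (0,0) (0,1) (0,2) (0,4) (1,1) (1,2) (2,1) (2,2) (2,4) (3,0) (3,1) (3,2) (3,3) (4,1) (4,2) (4,4)

Answer: 16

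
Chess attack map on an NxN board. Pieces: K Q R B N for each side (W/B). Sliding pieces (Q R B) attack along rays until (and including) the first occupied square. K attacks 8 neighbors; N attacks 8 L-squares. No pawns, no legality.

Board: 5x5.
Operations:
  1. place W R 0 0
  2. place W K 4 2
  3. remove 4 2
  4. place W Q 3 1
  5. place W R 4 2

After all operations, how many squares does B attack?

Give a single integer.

Op 1: place WR@(0,0)
Op 2: place WK@(4,2)
Op 3: remove (4,2)
Op 4: place WQ@(3,1)
Op 5: place WR@(4,2)
Per-piece attacks for B:
Union (0 distinct): (none)

Answer: 0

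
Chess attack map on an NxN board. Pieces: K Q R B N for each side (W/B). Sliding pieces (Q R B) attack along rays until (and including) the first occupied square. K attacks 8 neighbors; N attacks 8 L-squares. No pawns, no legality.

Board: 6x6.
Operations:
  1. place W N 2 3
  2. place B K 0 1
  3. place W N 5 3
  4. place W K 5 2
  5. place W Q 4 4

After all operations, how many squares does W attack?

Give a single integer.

Answer: 23

Derivation:
Op 1: place WN@(2,3)
Op 2: place BK@(0,1)
Op 3: place WN@(5,3)
Op 4: place WK@(5,2)
Op 5: place WQ@(4,4)
Per-piece attacks for W:
  WN@(2,3): attacks (3,5) (4,4) (1,5) (0,4) (3,1) (4,2) (1,1) (0,2)
  WQ@(4,4): attacks (4,5) (4,3) (4,2) (4,1) (4,0) (5,4) (3,4) (2,4) (1,4) (0,4) (5,5) (5,3) (3,5) (3,3) (2,2) (1,1) (0,0) [ray(1,-1) blocked at (5,3)]
  WK@(5,2): attacks (5,3) (5,1) (4,2) (4,3) (4,1)
  WN@(5,3): attacks (4,5) (3,4) (4,1) (3,2)
Union (23 distinct): (0,0) (0,2) (0,4) (1,1) (1,4) (1,5) (2,2) (2,4) (3,1) (3,2) (3,3) (3,4) (3,5) (4,0) (4,1) (4,2) (4,3) (4,4) (4,5) (5,1) (5,3) (5,4) (5,5)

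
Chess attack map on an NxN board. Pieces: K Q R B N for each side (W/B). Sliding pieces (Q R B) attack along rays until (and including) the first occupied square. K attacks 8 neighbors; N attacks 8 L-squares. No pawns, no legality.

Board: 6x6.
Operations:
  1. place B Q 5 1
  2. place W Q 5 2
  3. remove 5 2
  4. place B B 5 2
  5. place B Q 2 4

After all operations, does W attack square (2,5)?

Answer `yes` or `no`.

Op 1: place BQ@(5,1)
Op 2: place WQ@(5,2)
Op 3: remove (5,2)
Op 4: place BB@(5,2)
Op 5: place BQ@(2,4)
Per-piece attacks for W:
W attacks (2,5): no

Answer: no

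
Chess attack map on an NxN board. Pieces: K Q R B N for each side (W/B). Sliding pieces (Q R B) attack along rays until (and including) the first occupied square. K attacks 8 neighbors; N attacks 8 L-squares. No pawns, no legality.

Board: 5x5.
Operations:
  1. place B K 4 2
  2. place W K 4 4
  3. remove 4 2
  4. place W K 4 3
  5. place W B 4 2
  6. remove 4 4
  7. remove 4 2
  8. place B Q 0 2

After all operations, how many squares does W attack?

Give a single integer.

Op 1: place BK@(4,2)
Op 2: place WK@(4,4)
Op 3: remove (4,2)
Op 4: place WK@(4,3)
Op 5: place WB@(4,2)
Op 6: remove (4,4)
Op 7: remove (4,2)
Op 8: place BQ@(0,2)
Per-piece attacks for W:
  WK@(4,3): attacks (4,4) (4,2) (3,3) (3,4) (3,2)
Union (5 distinct): (3,2) (3,3) (3,4) (4,2) (4,4)

Answer: 5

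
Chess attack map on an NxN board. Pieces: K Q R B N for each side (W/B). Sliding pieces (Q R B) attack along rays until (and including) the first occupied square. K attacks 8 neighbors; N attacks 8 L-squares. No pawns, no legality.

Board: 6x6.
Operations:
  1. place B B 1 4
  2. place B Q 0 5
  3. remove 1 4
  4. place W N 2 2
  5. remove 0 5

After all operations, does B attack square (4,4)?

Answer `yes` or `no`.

Answer: no

Derivation:
Op 1: place BB@(1,4)
Op 2: place BQ@(0,5)
Op 3: remove (1,4)
Op 4: place WN@(2,2)
Op 5: remove (0,5)
Per-piece attacks for B:
B attacks (4,4): no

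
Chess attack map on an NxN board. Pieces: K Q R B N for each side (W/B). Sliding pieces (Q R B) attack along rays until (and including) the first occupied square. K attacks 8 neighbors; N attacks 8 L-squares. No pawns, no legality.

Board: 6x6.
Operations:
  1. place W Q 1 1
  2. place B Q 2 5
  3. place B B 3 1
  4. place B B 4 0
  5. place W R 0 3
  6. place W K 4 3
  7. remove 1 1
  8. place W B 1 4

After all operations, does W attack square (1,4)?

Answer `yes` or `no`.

Op 1: place WQ@(1,1)
Op 2: place BQ@(2,5)
Op 3: place BB@(3,1)
Op 4: place BB@(4,0)
Op 5: place WR@(0,3)
Op 6: place WK@(4,3)
Op 7: remove (1,1)
Op 8: place WB@(1,4)
Per-piece attacks for W:
  WR@(0,3): attacks (0,4) (0,5) (0,2) (0,1) (0,0) (1,3) (2,3) (3,3) (4,3) [ray(1,0) blocked at (4,3)]
  WB@(1,4): attacks (2,5) (2,3) (3,2) (4,1) (5,0) (0,5) (0,3) [ray(1,1) blocked at (2,5); ray(-1,-1) blocked at (0,3)]
  WK@(4,3): attacks (4,4) (4,2) (5,3) (3,3) (5,4) (5,2) (3,4) (3,2)
W attacks (1,4): no

Answer: no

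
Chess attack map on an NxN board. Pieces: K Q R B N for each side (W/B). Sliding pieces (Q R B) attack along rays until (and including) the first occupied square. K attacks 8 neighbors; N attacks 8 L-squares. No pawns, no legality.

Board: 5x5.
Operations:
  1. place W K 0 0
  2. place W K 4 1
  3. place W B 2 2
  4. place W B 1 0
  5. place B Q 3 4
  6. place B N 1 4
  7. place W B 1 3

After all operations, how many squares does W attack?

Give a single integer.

Op 1: place WK@(0,0)
Op 2: place WK@(4,1)
Op 3: place WB@(2,2)
Op 4: place WB@(1,0)
Op 5: place BQ@(3,4)
Op 6: place BN@(1,4)
Op 7: place WB@(1,3)
Per-piece attacks for W:
  WK@(0,0): attacks (0,1) (1,0) (1,1)
  WB@(1,0): attacks (2,1) (3,2) (4,3) (0,1)
  WB@(1,3): attacks (2,4) (2,2) (0,4) (0,2) [ray(1,-1) blocked at (2,2)]
  WB@(2,2): attacks (3,3) (4,4) (3,1) (4,0) (1,3) (1,1) (0,0) [ray(-1,1) blocked at (1,3); ray(-1,-1) blocked at (0,0)]
  WK@(4,1): attacks (4,2) (4,0) (3,1) (3,2) (3,0)
Union (18 distinct): (0,0) (0,1) (0,2) (0,4) (1,0) (1,1) (1,3) (2,1) (2,2) (2,4) (3,0) (3,1) (3,2) (3,3) (4,0) (4,2) (4,3) (4,4)

Answer: 18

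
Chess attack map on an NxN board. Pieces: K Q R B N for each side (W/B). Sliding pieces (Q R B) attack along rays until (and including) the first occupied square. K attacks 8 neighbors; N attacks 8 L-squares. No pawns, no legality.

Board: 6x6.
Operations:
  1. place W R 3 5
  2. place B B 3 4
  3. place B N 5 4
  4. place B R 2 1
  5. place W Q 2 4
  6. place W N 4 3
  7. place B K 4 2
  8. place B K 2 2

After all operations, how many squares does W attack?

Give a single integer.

Answer: 18

Derivation:
Op 1: place WR@(3,5)
Op 2: place BB@(3,4)
Op 3: place BN@(5,4)
Op 4: place BR@(2,1)
Op 5: place WQ@(2,4)
Op 6: place WN@(4,3)
Op 7: place BK@(4,2)
Op 8: place BK@(2,2)
Per-piece attacks for W:
  WQ@(2,4): attacks (2,5) (2,3) (2,2) (3,4) (1,4) (0,4) (3,5) (3,3) (4,2) (1,5) (1,3) (0,2) [ray(0,-1) blocked at (2,2); ray(1,0) blocked at (3,4); ray(1,1) blocked at (3,5); ray(1,-1) blocked at (4,2)]
  WR@(3,5): attacks (3,4) (4,5) (5,5) (2,5) (1,5) (0,5) [ray(0,-1) blocked at (3,4)]
  WN@(4,3): attacks (5,5) (3,5) (2,4) (5,1) (3,1) (2,2)
Union (18 distinct): (0,2) (0,4) (0,5) (1,3) (1,4) (1,5) (2,2) (2,3) (2,4) (2,5) (3,1) (3,3) (3,4) (3,5) (4,2) (4,5) (5,1) (5,5)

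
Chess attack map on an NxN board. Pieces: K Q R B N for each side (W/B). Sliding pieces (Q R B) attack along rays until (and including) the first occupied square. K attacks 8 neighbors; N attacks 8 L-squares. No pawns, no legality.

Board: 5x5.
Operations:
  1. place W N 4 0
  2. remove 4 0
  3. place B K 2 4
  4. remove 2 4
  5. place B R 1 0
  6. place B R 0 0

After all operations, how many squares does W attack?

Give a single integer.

Op 1: place WN@(4,0)
Op 2: remove (4,0)
Op 3: place BK@(2,4)
Op 4: remove (2,4)
Op 5: place BR@(1,0)
Op 6: place BR@(0,0)
Per-piece attacks for W:
Union (0 distinct): (none)

Answer: 0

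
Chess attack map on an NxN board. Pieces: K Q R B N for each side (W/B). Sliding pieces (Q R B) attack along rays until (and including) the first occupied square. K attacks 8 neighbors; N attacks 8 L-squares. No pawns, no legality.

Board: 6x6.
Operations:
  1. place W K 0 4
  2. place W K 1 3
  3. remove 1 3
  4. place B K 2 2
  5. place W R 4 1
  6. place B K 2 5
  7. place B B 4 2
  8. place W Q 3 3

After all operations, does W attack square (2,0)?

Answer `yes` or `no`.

Answer: no

Derivation:
Op 1: place WK@(0,4)
Op 2: place WK@(1,3)
Op 3: remove (1,3)
Op 4: place BK@(2,2)
Op 5: place WR@(4,1)
Op 6: place BK@(2,5)
Op 7: place BB@(4,2)
Op 8: place WQ@(3,3)
Per-piece attacks for W:
  WK@(0,4): attacks (0,5) (0,3) (1,4) (1,5) (1,3)
  WQ@(3,3): attacks (3,4) (3,5) (3,2) (3,1) (3,0) (4,3) (5,3) (2,3) (1,3) (0,3) (4,4) (5,5) (4,2) (2,4) (1,5) (2,2) [ray(1,-1) blocked at (4,2); ray(-1,-1) blocked at (2,2)]
  WR@(4,1): attacks (4,2) (4,0) (5,1) (3,1) (2,1) (1,1) (0,1) [ray(0,1) blocked at (4,2)]
W attacks (2,0): no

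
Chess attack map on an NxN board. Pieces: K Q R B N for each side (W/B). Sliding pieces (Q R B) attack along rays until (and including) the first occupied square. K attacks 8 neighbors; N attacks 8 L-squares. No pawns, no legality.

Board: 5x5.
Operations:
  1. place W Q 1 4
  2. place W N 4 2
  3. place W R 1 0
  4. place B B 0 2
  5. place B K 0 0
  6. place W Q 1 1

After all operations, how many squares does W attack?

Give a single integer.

Answer: 23

Derivation:
Op 1: place WQ@(1,4)
Op 2: place WN@(4,2)
Op 3: place WR@(1,0)
Op 4: place BB@(0,2)
Op 5: place BK@(0,0)
Op 6: place WQ@(1,1)
Per-piece attacks for W:
  WR@(1,0): attacks (1,1) (2,0) (3,0) (4,0) (0,0) [ray(0,1) blocked at (1,1); ray(-1,0) blocked at (0,0)]
  WQ@(1,1): attacks (1,2) (1,3) (1,4) (1,0) (2,1) (3,1) (4,1) (0,1) (2,2) (3,3) (4,4) (2,0) (0,2) (0,0) [ray(0,1) blocked at (1,4); ray(0,-1) blocked at (1,0); ray(-1,1) blocked at (0,2); ray(-1,-1) blocked at (0,0)]
  WQ@(1,4): attacks (1,3) (1,2) (1,1) (2,4) (3,4) (4,4) (0,4) (2,3) (3,2) (4,1) (0,3) [ray(0,-1) blocked at (1,1)]
  WN@(4,2): attacks (3,4) (2,3) (3,0) (2,1)
Union (23 distinct): (0,0) (0,1) (0,2) (0,3) (0,4) (1,0) (1,1) (1,2) (1,3) (1,4) (2,0) (2,1) (2,2) (2,3) (2,4) (3,0) (3,1) (3,2) (3,3) (3,4) (4,0) (4,1) (4,4)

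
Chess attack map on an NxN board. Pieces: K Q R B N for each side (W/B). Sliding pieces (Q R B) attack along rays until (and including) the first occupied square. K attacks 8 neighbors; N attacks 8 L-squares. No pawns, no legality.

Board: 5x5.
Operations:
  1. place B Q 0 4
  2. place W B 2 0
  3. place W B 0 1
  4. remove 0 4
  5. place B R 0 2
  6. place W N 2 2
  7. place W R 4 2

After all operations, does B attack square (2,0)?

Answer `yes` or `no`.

Op 1: place BQ@(0,4)
Op 2: place WB@(2,0)
Op 3: place WB@(0,1)
Op 4: remove (0,4)
Op 5: place BR@(0,2)
Op 6: place WN@(2,2)
Op 7: place WR@(4,2)
Per-piece attacks for B:
  BR@(0,2): attacks (0,3) (0,4) (0,1) (1,2) (2,2) [ray(0,-1) blocked at (0,1); ray(1,0) blocked at (2,2)]
B attacks (2,0): no

Answer: no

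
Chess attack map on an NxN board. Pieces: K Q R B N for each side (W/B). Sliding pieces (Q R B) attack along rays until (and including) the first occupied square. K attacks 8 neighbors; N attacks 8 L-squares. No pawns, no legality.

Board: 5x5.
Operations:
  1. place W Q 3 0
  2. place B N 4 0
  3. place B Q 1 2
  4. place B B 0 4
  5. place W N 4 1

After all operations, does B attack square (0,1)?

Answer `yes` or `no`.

Answer: yes

Derivation:
Op 1: place WQ@(3,0)
Op 2: place BN@(4,0)
Op 3: place BQ@(1,2)
Op 4: place BB@(0,4)
Op 5: place WN@(4,1)
Per-piece attacks for B:
  BB@(0,4): attacks (1,3) (2,2) (3,1) (4,0) [ray(1,-1) blocked at (4,0)]
  BQ@(1,2): attacks (1,3) (1,4) (1,1) (1,0) (2,2) (3,2) (4,2) (0,2) (2,3) (3,4) (2,1) (3,0) (0,3) (0,1) [ray(1,-1) blocked at (3,0)]
  BN@(4,0): attacks (3,2) (2,1)
B attacks (0,1): yes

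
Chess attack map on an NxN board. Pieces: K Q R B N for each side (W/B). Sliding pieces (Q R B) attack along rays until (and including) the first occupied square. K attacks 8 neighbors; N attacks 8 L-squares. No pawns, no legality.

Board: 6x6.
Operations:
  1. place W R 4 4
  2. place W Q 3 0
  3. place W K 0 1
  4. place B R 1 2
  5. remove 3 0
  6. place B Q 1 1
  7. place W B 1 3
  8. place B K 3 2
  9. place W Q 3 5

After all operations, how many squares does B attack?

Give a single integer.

Op 1: place WR@(4,4)
Op 2: place WQ@(3,0)
Op 3: place WK@(0,1)
Op 4: place BR@(1,2)
Op 5: remove (3,0)
Op 6: place BQ@(1,1)
Op 7: place WB@(1,3)
Op 8: place BK@(3,2)
Op 9: place WQ@(3,5)
Per-piece attacks for B:
  BQ@(1,1): attacks (1,2) (1,0) (2,1) (3,1) (4,1) (5,1) (0,1) (2,2) (3,3) (4,4) (2,0) (0,2) (0,0) [ray(0,1) blocked at (1,2); ray(-1,0) blocked at (0,1); ray(1,1) blocked at (4,4)]
  BR@(1,2): attacks (1,3) (1,1) (2,2) (3,2) (0,2) [ray(0,1) blocked at (1,3); ray(0,-1) blocked at (1,1); ray(1,0) blocked at (3,2)]
  BK@(3,2): attacks (3,3) (3,1) (4,2) (2,2) (4,3) (4,1) (2,3) (2,1)
Union (19 distinct): (0,0) (0,1) (0,2) (1,0) (1,1) (1,2) (1,3) (2,0) (2,1) (2,2) (2,3) (3,1) (3,2) (3,3) (4,1) (4,2) (4,3) (4,4) (5,1)

Answer: 19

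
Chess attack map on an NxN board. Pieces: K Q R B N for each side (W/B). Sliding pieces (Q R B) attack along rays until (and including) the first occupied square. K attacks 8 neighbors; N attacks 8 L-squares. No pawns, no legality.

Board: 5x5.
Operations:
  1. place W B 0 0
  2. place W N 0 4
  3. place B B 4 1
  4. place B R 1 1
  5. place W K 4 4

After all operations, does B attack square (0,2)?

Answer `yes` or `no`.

Answer: no

Derivation:
Op 1: place WB@(0,0)
Op 2: place WN@(0,4)
Op 3: place BB@(4,1)
Op 4: place BR@(1,1)
Op 5: place WK@(4,4)
Per-piece attacks for B:
  BR@(1,1): attacks (1,2) (1,3) (1,4) (1,0) (2,1) (3,1) (4,1) (0,1) [ray(1,0) blocked at (4,1)]
  BB@(4,1): attacks (3,2) (2,3) (1,4) (3,0)
B attacks (0,2): no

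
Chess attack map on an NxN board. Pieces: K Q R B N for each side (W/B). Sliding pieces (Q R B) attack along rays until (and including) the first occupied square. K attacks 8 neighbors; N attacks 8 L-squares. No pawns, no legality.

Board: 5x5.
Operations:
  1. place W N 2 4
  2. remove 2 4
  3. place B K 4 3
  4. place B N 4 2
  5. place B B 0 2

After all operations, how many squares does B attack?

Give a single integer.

Op 1: place WN@(2,4)
Op 2: remove (2,4)
Op 3: place BK@(4,3)
Op 4: place BN@(4,2)
Op 5: place BB@(0,2)
Per-piece attacks for B:
  BB@(0,2): attacks (1,3) (2,4) (1,1) (2,0)
  BN@(4,2): attacks (3,4) (2,3) (3,0) (2,1)
  BK@(4,3): attacks (4,4) (4,2) (3,3) (3,4) (3,2)
Union (12 distinct): (1,1) (1,3) (2,0) (2,1) (2,3) (2,4) (3,0) (3,2) (3,3) (3,4) (4,2) (4,4)

Answer: 12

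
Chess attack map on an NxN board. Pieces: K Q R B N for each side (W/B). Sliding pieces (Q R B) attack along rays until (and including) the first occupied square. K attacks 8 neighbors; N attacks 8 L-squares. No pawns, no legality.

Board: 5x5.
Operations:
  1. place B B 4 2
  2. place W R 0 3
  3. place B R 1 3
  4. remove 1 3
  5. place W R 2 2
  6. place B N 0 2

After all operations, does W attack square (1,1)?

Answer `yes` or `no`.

Answer: no

Derivation:
Op 1: place BB@(4,2)
Op 2: place WR@(0,3)
Op 3: place BR@(1,3)
Op 4: remove (1,3)
Op 5: place WR@(2,2)
Op 6: place BN@(0,2)
Per-piece attacks for W:
  WR@(0,3): attacks (0,4) (0,2) (1,3) (2,3) (3,3) (4,3) [ray(0,-1) blocked at (0,2)]
  WR@(2,2): attacks (2,3) (2,4) (2,1) (2,0) (3,2) (4,2) (1,2) (0,2) [ray(1,0) blocked at (4,2); ray(-1,0) blocked at (0,2)]
W attacks (1,1): no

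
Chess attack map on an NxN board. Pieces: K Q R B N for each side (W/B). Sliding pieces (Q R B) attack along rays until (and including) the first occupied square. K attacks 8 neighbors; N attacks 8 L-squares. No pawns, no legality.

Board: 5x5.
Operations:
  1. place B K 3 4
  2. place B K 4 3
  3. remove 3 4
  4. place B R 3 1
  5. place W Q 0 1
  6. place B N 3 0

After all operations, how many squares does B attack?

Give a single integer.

Answer: 11

Derivation:
Op 1: place BK@(3,4)
Op 2: place BK@(4,3)
Op 3: remove (3,4)
Op 4: place BR@(3,1)
Op 5: place WQ@(0,1)
Op 6: place BN@(3,0)
Per-piece attacks for B:
  BN@(3,0): attacks (4,2) (2,2) (1,1)
  BR@(3,1): attacks (3,2) (3,3) (3,4) (3,0) (4,1) (2,1) (1,1) (0,1) [ray(0,-1) blocked at (3,0); ray(-1,0) blocked at (0,1)]
  BK@(4,3): attacks (4,4) (4,2) (3,3) (3,4) (3,2)
Union (11 distinct): (0,1) (1,1) (2,1) (2,2) (3,0) (3,2) (3,3) (3,4) (4,1) (4,2) (4,4)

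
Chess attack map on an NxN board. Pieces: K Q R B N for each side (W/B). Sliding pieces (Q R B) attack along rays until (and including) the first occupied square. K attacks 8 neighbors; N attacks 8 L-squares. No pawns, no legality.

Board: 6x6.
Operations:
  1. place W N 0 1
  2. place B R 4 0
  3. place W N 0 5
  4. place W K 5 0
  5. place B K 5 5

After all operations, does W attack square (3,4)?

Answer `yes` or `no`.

Op 1: place WN@(0,1)
Op 2: place BR@(4,0)
Op 3: place WN@(0,5)
Op 4: place WK@(5,0)
Op 5: place BK@(5,5)
Per-piece attacks for W:
  WN@(0,1): attacks (1,3) (2,2) (2,0)
  WN@(0,5): attacks (1,3) (2,4)
  WK@(5,0): attacks (5,1) (4,0) (4,1)
W attacks (3,4): no

Answer: no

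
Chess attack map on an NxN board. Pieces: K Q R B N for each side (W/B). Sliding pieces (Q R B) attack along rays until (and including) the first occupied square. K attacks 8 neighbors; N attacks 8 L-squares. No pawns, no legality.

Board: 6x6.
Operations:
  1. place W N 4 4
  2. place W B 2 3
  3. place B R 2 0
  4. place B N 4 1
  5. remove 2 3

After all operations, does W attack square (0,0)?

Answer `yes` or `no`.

Answer: no

Derivation:
Op 1: place WN@(4,4)
Op 2: place WB@(2,3)
Op 3: place BR@(2,0)
Op 4: place BN@(4,1)
Op 5: remove (2,3)
Per-piece attacks for W:
  WN@(4,4): attacks (2,5) (5,2) (3,2) (2,3)
W attacks (0,0): no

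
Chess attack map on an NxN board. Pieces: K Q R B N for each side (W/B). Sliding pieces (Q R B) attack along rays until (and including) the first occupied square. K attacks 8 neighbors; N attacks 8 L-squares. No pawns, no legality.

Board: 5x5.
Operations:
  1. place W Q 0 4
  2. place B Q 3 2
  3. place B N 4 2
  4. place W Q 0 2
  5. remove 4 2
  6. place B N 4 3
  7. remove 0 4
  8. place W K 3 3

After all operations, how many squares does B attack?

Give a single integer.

Answer: 14

Derivation:
Op 1: place WQ@(0,4)
Op 2: place BQ@(3,2)
Op 3: place BN@(4,2)
Op 4: place WQ@(0,2)
Op 5: remove (4,2)
Op 6: place BN@(4,3)
Op 7: remove (0,4)
Op 8: place WK@(3,3)
Per-piece attacks for B:
  BQ@(3,2): attacks (3,3) (3,1) (3,0) (4,2) (2,2) (1,2) (0,2) (4,3) (4,1) (2,3) (1,4) (2,1) (1,0) [ray(0,1) blocked at (3,3); ray(-1,0) blocked at (0,2); ray(1,1) blocked at (4,3)]
  BN@(4,3): attacks (2,4) (3,1) (2,2)
Union (14 distinct): (0,2) (1,0) (1,2) (1,4) (2,1) (2,2) (2,3) (2,4) (3,0) (3,1) (3,3) (4,1) (4,2) (4,3)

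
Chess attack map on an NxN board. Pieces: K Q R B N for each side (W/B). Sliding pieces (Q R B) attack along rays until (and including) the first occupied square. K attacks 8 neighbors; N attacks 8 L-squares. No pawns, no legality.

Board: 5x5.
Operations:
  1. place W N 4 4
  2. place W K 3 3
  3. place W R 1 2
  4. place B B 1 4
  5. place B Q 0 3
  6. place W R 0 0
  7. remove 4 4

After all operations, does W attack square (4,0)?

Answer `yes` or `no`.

Op 1: place WN@(4,4)
Op 2: place WK@(3,3)
Op 3: place WR@(1,2)
Op 4: place BB@(1,4)
Op 5: place BQ@(0,3)
Op 6: place WR@(0,0)
Op 7: remove (4,4)
Per-piece attacks for W:
  WR@(0,0): attacks (0,1) (0,2) (0,3) (1,0) (2,0) (3,0) (4,0) [ray(0,1) blocked at (0,3)]
  WR@(1,2): attacks (1,3) (1,4) (1,1) (1,0) (2,2) (3,2) (4,2) (0,2) [ray(0,1) blocked at (1,4)]
  WK@(3,3): attacks (3,4) (3,2) (4,3) (2,3) (4,4) (4,2) (2,4) (2,2)
W attacks (4,0): yes

Answer: yes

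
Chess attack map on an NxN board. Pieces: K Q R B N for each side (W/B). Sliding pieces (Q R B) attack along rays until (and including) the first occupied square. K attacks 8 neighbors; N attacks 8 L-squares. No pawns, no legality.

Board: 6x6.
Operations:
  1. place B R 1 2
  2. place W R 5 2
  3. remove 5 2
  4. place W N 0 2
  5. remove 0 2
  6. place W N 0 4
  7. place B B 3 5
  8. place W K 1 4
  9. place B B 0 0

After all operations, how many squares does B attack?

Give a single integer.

Answer: 14

Derivation:
Op 1: place BR@(1,2)
Op 2: place WR@(5,2)
Op 3: remove (5,2)
Op 4: place WN@(0,2)
Op 5: remove (0,2)
Op 6: place WN@(0,4)
Op 7: place BB@(3,5)
Op 8: place WK@(1,4)
Op 9: place BB@(0,0)
Per-piece attacks for B:
  BB@(0,0): attacks (1,1) (2,2) (3,3) (4,4) (5,5)
  BR@(1,2): attacks (1,3) (1,4) (1,1) (1,0) (2,2) (3,2) (4,2) (5,2) (0,2) [ray(0,1) blocked at (1,4)]
  BB@(3,5): attacks (4,4) (5,3) (2,4) (1,3) (0,2)
Union (14 distinct): (0,2) (1,0) (1,1) (1,3) (1,4) (2,2) (2,4) (3,2) (3,3) (4,2) (4,4) (5,2) (5,3) (5,5)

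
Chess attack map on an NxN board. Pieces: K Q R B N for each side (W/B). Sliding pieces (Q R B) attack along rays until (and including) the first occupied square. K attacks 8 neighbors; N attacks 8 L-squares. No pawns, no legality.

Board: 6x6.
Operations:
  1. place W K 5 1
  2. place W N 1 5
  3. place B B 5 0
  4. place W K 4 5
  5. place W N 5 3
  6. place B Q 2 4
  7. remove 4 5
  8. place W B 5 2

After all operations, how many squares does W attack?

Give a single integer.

Op 1: place WK@(5,1)
Op 2: place WN@(1,5)
Op 3: place BB@(5,0)
Op 4: place WK@(4,5)
Op 5: place WN@(5,3)
Op 6: place BQ@(2,4)
Op 7: remove (4,5)
Op 8: place WB@(5,2)
Per-piece attacks for W:
  WN@(1,5): attacks (2,3) (3,4) (0,3)
  WK@(5,1): attacks (5,2) (5,0) (4,1) (4,2) (4,0)
  WB@(5,2): attacks (4,3) (3,4) (2,5) (4,1) (3,0)
  WN@(5,3): attacks (4,5) (3,4) (4,1) (3,2)
Union (13 distinct): (0,3) (2,3) (2,5) (3,0) (3,2) (3,4) (4,0) (4,1) (4,2) (4,3) (4,5) (5,0) (5,2)

Answer: 13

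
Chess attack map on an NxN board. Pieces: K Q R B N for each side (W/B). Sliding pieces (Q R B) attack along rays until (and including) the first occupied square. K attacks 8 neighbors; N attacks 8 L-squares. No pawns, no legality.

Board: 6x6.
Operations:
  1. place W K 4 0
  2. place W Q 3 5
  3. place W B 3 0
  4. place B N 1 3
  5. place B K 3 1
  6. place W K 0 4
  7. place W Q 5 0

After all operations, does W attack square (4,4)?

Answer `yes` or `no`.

Op 1: place WK@(4,0)
Op 2: place WQ@(3,5)
Op 3: place WB@(3,0)
Op 4: place BN@(1,3)
Op 5: place BK@(3,1)
Op 6: place WK@(0,4)
Op 7: place WQ@(5,0)
Per-piece attacks for W:
  WK@(0,4): attacks (0,5) (0,3) (1,4) (1,5) (1,3)
  WB@(3,0): attacks (4,1) (5,2) (2,1) (1,2) (0,3)
  WQ@(3,5): attacks (3,4) (3,3) (3,2) (3,1) (4,5) (5,5) (2,5) (1,5) (0,5) (4,4) (5,3) (2,4) (1,3) [ray(0,-1) blocked at (3,1); ray(-1,-1) blocked at (1,3)]
  WK@(4,0): attacks (4,1) (5,0) (3,0) (5,1) (3,1)
  WQ@(5,0): attacks (5,1) (5,2) (5,3) (5,4) (5,5) (4,0) (4,1) (3,2) (2,3) (1,4) (0,5) [ray(-1,0) blocked at (4,0)]
W attacks (4,4): yes

Answer: yes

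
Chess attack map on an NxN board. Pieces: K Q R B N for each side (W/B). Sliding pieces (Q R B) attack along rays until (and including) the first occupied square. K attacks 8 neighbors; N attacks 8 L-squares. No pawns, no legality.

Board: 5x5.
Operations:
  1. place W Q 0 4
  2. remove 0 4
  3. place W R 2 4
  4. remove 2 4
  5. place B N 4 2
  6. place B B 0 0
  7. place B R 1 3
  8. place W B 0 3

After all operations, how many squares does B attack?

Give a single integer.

Answer: 13

Derivation:
Op 1: place WQ@(0,4)
Op 2: remove (0,4)
Op 3: place WR@(2,4)
Op 4: remove (2,4)
Op 5: place BN@(4,2)
Op 6: place BB@(0,0)
Op 7: place BR@(1,3)
Op 8: place WB@(0,3)
Per-piece attacks for B:
  BB@(0,0): attacks (1,1) (2,2) (3,3) (4,4)
  BR@(1,3): attacks (1,4) (1,2) (1,1) (1,0) (2,3) (3,3) (4,3) (0,3) [ray(-1,0) blocked at (0,3)]
  BN@(4,2): attacks (3,4) (2,3) (3,0) (2,1)
Union (13 distinct): (0,3) (1,0) (1,1) (1,2) (1,4) (2,1) (2,2) (2,3) (3,0) (3,3) (3,4) (4,3) (4,4)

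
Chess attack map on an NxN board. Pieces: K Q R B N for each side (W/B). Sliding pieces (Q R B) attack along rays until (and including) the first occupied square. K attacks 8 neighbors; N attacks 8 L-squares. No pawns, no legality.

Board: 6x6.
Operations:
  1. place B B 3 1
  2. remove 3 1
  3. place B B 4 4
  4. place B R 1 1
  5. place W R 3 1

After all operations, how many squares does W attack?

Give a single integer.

Op 1: place BB@(3,1)
Op 2: remove (3,1)
Op 3: place BB@(4,4)
Op 4: place BR@(1,1)
Op 5: place WR@(3,1)
Per-piece attacks for W:
  WR@(3,1): attacks (3,2) (3,3) (3,4) (3,5) (3,0) (4,1) (5,1) (2,1) (1,1) [ray(-1,0) blocked at (1,1)]
Union (9 distinct): (1,1) (2,1) (3,0) (3,2) (3,3) (3,4) (3,5) (4,1) (5,1)

Answer: 9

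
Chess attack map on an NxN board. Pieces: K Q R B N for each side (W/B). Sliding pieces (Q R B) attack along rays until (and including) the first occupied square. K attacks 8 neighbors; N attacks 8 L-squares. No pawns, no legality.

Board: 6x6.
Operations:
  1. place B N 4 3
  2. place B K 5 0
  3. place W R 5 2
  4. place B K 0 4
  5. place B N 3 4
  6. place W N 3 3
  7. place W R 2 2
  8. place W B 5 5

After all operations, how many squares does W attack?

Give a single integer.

Op 1: place BN@(4,3)
Op 2: place BK@(5,0)
Op 3: place WR@(5,2)
Op 4: place BK@(0,4)
Op 5: place BN@(3,4)
Op 6: place WN@(3,3)
Op 7: place WR@(2,2)
Op 8: place WB@(5,5)
Per-piece attacks for W:
  WR@(2,2): attacks (2,3) (2,4) (2,5) (2,1) (2,0) (3,2) (4,2) (5,2) (1,2) (0,2) [ray(1,0) blocked at (5,2)]
  WN@(3,3): attacks (4,5) (5,4) (2,5) (1,4) (4,1) (5,2) (2,1) (1,2)
  WR@(5,2): attacks (5,3) (5,4) (5,5) (5,1) (5,0) (4,2) (3,2) (2,2) [ray(0,1) blocked at (5,5); ray(0,-1) blocked at (5,0); ray(-1,0) blocked at (2,2)]
  WB@(5,5): attacks (4,4) (3,3) [ray(-1,-1) blocked at (3,3)]
Union (21 distinct): (0,2) (1,2) (1,4) (2,0) (2,1) (2,2) (2,3) (2,4) (2,5) (3,2) (3,3) (4,1) (4,2) (4,4) (4,5) (5,0) (5,1) (5,2) (5,3) (5,4) (5,5)

Answer: 21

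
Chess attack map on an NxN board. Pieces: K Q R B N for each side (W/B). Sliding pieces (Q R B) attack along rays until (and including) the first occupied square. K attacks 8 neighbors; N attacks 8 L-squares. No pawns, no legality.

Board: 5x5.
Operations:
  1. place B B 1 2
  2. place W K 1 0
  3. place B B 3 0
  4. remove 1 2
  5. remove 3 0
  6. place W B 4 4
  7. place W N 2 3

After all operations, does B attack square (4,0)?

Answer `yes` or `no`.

Op 1: place BB@(1,2)
Op 2: place WK@(1,0)
Op 3: place BB@(3,0)
Op 4: remove (1,2)
Op 5: remove (3,0)
Op 6: place WB@(4,4)
Op 7: place WN@(2,3)
Per-piece attacks for B:
B attacks (4,0): no

Answer: no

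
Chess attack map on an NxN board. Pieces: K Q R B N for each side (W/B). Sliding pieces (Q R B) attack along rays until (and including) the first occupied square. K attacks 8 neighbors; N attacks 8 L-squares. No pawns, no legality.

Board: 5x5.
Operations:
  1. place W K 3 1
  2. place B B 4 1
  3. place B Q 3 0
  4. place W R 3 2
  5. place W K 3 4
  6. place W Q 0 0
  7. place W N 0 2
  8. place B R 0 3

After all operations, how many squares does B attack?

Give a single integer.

Op 1: place WK@(3,1)
Op 2: place BB@(4,1)
Op 3: place BQ@(3,0)
Op 4: place WR@(3,2)
Op 5: place WK@(3,4)
Op 6: place WQ@(0,0)
Op 7: place WN@(0,2)
Op 8: place BR@(0,3)
Per-piece attacks for B:
  BR@(0,3): attacks (0,4) (0,2) (1,3) (2,3) (3,3) (4,3) [ray(0,-1) blocked at (0,2)]
  BQ@(3,0): attacks (3,1) (4,0) (2,0) (1,0) (0,0) (4,1) (2,1) (1,2) (0,3) [ray(0,1) blocked at (3,1); ray(-1,0) blocked at (0,0); ray(1,1) blocked at (4,1); ray(-1,1) blocked at (0,3)]
  BB@(4,1): attacks (3,2) (3,0) [ray(-1,1) blocked at (3,2); ray(-1,-1) blocked at (3,0)]
Union (17 distinct): (0,0) (0,2) (0,3) (0,4) (1,0) (1,2) (1,3) (2,0) (2,1) (2,3) (3,0) (3,1) (3,2) (3,3) (4,0) (4,1) (4,3)

Answer: 17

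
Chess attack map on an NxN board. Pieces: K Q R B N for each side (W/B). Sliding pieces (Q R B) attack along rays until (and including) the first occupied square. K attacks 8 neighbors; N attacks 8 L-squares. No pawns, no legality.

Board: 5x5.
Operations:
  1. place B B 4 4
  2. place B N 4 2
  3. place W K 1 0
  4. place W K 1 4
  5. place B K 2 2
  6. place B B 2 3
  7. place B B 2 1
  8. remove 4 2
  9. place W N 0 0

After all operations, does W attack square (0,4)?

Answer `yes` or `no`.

Answer: yes

Derivation:
Op 1: place BB@(4,4)
Op 2: place BN@(4,2)
Op 3: place WK@(1,0)
Op 4: place WK@(1,4)
Op 5: place BK@(2,2)
Op 6: place BB@(2,3)
Op 7: place BB@(2,1)
Op 8: remove (4,2)
Op 9: place WN@(0,0)
Per-piece attacks for W:
  WN@(0,0): attacks (1,2) (2,1)
  WK@(1,0): attacks (1,1) (2,0) (0,0) (2,1) (0,1)
  WK@(1,4): attacks (1,3) (2,4) (0,4) (2,3) (0,3)
W attacks (0,4): yes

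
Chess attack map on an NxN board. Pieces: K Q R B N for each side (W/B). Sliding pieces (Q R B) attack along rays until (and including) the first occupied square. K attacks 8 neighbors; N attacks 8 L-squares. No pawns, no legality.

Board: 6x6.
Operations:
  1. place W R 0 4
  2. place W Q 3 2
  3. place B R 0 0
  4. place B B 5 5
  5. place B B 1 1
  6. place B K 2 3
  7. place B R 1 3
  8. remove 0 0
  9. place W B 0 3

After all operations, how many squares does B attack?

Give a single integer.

Answer: 17

Derivation:
Op 1: place WR@(0,4)
Op 2: place WQ@(3,2)
Op 3: place BR@(0,0)
Op 4: place BB@(5,5)
Op 5: place BB@(1,1)
Op 6: place BK@(2,3)
Op 7: place BR@(1,3)
Op 8: remove (0,0)
Op 9: place WB@(0,3)
Per-piece attacks for B:
  BB@(1,1): attacks (2,2) (3,3) (4,4) (5,5) (2,0) (0,2) (0,0) [ray(1,1) blocked at (5,5)]
  BR@(1,3): attacks (1,4) (1,5) (1,2) (1,1) (2,3) (0,3) [ray(0,-1) blocked at (1,1); ray(1,0) blocked at (2,3); ray(-1,0) blocked at (0,3)]
  BK@(2,3): attacks (2,4) (2,2) (3,3) (1,3) (3,4) (3,2) (1,4) (1,2)
  BB@(5,5): attacks (4,4) (3,3) (2,2) (1,1) [ray(-1,-1) blocked at (1,1)]
Union (17 distinct): (0,0) (0,2) (0,3) (1,1) (1,2) (1,3) (1,4) (1,5) (2,0) (2,2) (2,3) (2,4) (3,2) (3,3) (3,4) (4,4) (5,5)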